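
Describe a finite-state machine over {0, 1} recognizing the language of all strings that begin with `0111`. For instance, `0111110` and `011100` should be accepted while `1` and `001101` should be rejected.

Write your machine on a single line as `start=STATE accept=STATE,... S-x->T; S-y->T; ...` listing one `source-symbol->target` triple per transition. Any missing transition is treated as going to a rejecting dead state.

start=S0; accept=S4; S0-0->S1; S0-1->S5; S1-0->S5; S1-1->S2; S2-0->S5; S2-1->S3; S3-0->S5; S3-1->S4; S4-0->S4; S4-1->S4; S5-0->S5; S5-1->S5

Check the first 4 symbols one by one: S0 through S3 record how many have matched `0111` so far; any wrong symbol goes to the dead state S5. After all 4 match we enter the accepting sink S4.
A 6-state machine:
        0   1  
>  S0   S1  S5 
   S1   S5  S2 
   S2   S5  S3 
   S3   S5  S4 
 * S4   S4  S4 
   S5   S5  S5 
(> = start, * = accepting)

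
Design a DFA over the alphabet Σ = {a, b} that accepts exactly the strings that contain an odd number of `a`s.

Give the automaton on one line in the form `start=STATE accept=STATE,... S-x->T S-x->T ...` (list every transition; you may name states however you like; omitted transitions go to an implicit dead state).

Keep the running count of `a`s modulo 2: each `a` advances along the cycle q0 → q1 → q0 while other symbols loop. Accept at q1.
2 states suffice.
        a   b  
>  q0   q1  q0 
 * q1   q0  q1 
(> = start, * = accepting)

start=q0 accept=q1 q0-a->q1 q0-b->q0 q1-a->q0 q1-b->q1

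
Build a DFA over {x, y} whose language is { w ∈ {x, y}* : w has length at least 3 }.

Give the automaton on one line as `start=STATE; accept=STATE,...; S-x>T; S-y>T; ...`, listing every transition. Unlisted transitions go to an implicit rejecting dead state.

start=A; accept=D,E; A-x>B; A-y>B; B-x>C; B-y>C; C-x>D; C-y>D; D-x>E; D-y>E; E-x>E; E-y>E

We only need to distinguish lengths 0, 1, …, 3, and '>3'. Chain A → B → C → D → E on every symbol, with E looping. Accepting states: {D, E}.
       x  y 
>  A   B  B 
   B   C  C 
   C   D  D 
 * D   E  E 
 * E   E  E 
(> = start, * = accepting)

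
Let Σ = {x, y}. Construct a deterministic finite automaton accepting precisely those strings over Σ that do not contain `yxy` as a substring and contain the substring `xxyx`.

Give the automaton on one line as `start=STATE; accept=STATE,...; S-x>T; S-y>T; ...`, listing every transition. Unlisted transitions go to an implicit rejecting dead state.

Build one automaton per condition and run them in lockstep. One (4 states) tracks partial matches of the forbidden pattern `yxy`; the other (5 states) tracks whether and how much of `xxyx` has been seen. Each combined state is a pair, one component from each; accept when both components accept. Minimizing collapses redundant product states.
       x  y 
>  A   B  C 
   B   D  C 
   C   E  C 
   D   D  F 
   E   D  G 
   F   H  C 
   G   G  G 
 * H   I  G 
 * I   I  J 
 * J   H  J 
(> = start, * = accepting)

start=A; accept=H,I,J; A-x>B; A-y>C; B-x>D; B-y>C; C-x>E; C-y>C; D-x>D; D-y>F; E-x>D; E-y>G; F-x>H; F-y>C; G-x>G; G-y>G; H-x>I; H-y>G; I-x>I; I-y>J; J-x>H; J-y>J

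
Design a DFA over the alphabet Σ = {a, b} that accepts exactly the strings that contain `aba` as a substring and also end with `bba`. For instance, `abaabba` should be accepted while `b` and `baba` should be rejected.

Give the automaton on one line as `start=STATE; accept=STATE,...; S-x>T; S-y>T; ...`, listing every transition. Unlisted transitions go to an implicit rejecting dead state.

start=S0; accept=S6; S0-a>S1; S0-b>S0; S1-a>S1; S1-b>S2; S2-a>S3; S2-b>S0; S3-a>S3; S3-b>S4; S4-a>S3; S4-b>S5; S5-a>S6; S5-b>S5; S6-a>S3; S6-b>S4

Build one automaton per condition and run them in lockstep. The first has 4 states tracking whether and how much of `aba` has been seen; the second has 4 states tracking how much of the suffix `bba` has currently been matched. A product state is a pair (one from each), accepting exactly when both do. Equivalent product states are then merged.
7 states suffice.
        a   b  
>  S0   S1  S0 
   S1   S1  S2 
   S2   S3  S0 
   S3   S3  S4 
   S4   S3  S5 
   S5   S6  S5 
 * S6   S3  S4 
(> = start, * = accepting)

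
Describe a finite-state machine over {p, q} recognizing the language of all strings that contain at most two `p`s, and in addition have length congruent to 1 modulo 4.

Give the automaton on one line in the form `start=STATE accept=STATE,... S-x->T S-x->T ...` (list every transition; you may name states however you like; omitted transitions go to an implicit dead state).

start=A accept=B,C,O A-p->B A-q->C B-p->D B-q->E C-p->E C-q->F D-p->G D-q->H E-p->H E-q->I F-p->I F-q->J G-p->K G-q->K H-p->K H-q->L I-p->L I-q->M J-p->M J-q->A K-p->N K-q->N L-p->N L-q->O M-p->O M-q->B N-p->P N-q->P O-p->P O-q->D P-p->G P-q->G

Handle the two conditions separately and then intersect. The first has 4 states tracking the count of `p`s, saturating at 3; the second has 4 states tracking the input length modulo 4. A product state is a pair (one from each), accepting exactly when both do.
       p  q 
>  A   B  C 
 * B   D  E 
 * C   E  F 
   D   G  H 
   E   H  I 
   F   I  J 
   G   K  K 
   H   K  L 
   I   L  M 
   J   M  A 
   K   N  N 
   L   N  O 
   M   O  B 
   N   P  P 
 * O   P  D 
   P   G  G 
(> = start, * = accepting)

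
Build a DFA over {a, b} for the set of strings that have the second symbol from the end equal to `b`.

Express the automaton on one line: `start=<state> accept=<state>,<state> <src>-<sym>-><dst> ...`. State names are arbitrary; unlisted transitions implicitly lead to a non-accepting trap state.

start=q0 accept=q5,q6 q0-a->q1 q0-b->q2 q1-a->q3 q1-b->q4 q2-a->q5 q2-b->q6 q3-a->q3 q3-b->q4 q4-a->q5 q4-b->q6 q5-a->q3 q5-b->q4 q6-a->q5 q6-b->q6

A DFA must remember the last 2 symbols (since which symbol is second-to-last isn't known until the input ends). Use one state per possible window of the last ≤2 symbols; accept from those whose window starts with `b`.
        a   b  
>  q0   q1  q2 
   q1   q3  q4 
   q2   q5  q6 
   q3   q3  q4 
   q4   q5  q6 
 * q5   q3  q4 
 * q6   q5  q6 
(> = start, * = accepting)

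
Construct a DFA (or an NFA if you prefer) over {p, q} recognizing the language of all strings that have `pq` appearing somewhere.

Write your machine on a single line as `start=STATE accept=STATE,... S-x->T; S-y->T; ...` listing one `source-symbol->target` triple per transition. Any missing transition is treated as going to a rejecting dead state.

States s0..s1 record the length of the longest prefix of `pq` that matches the current input suffix. Reaching s2 means `pq` has been seen, and we stay there forever. Accept from s2.
A 3-state machine:
        p   q  
>  s0   s1  s0 
   s1   s1  s2 
 * s2   s2  s2 
(> = start, * = accepting)

start=s0; accept=s2; s0-p->s1; s0-q->s0; s1-p->s1; s1-q->s2; s2-p->s2; s2-q->s2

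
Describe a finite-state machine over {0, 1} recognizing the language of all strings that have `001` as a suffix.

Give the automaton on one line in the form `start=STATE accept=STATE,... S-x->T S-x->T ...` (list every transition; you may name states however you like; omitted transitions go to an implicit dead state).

Let each state record the length of the longest suffix of the input read so far that is also a prefix of `001`. S1 means the last symbol is `0`; S2 means the last 2 symbols are `00`; S3 means the last 3 symbols are `001`. Accept only at S3, where the string currently ends in `001`.
        0   1  
>  S0   S1  S0 
   S1   S2  S0 
   S2   S2  S3 
 * S3   S1  S0 
(> = start, * = accepting)

start=S0 accept=S3 S0-0->S1 S0-1->S0 S1-0->S2 S1-1->S0 S2-0->S2 S2-1->S3 S3-0->S1 S3-1->S0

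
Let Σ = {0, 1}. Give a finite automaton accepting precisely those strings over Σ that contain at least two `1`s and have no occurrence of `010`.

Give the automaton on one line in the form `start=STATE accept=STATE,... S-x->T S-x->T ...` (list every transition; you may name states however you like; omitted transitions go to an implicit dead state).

start=q0 accept=q5,q7,q8 q0-0->q1 q0-1->q2 q1-0->q1 q1-1->q3 q2-0->q4 q2-1->q5 q3-0->q6 q3-1->q5 q4-0->q4 q4-1->q7 q5-0->q8 q5-1->q5 q6-0->q6 q6-1->q6 q7-0->q6 q7-1->q5 q8-0->q8 q8-1->q7

Handle the two conditions separately and then intersect. One (4 states) tracks the count of `1`s, saturating at 3; the other (4 states) tracks partial matches of the forbidden pattern `010`. Each combined state is a pair, one component from each; accept when both components accept. Minimizing collapses redundant product states.
With 9 states:
        0   1  
>  q0   q1  q2 
   q1   q1  q3 
   q2   q4  q5 
   q3   q6  q5 
   q4   q4  q7 
 * q5   q8  q5 
   q6   q6  q6 
 * q7   q6  q5 
 * q8   q8  q7 
(> = start, * = accepting)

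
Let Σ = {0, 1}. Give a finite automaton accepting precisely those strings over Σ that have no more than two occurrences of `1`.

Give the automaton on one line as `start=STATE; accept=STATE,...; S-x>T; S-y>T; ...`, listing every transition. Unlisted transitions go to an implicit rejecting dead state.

Only the number of `1`s matters, and only up to 3. Make a chain q0 → q1 → q2 → q3 advanced by each `1` (with q3 absorbing); every other symbol self-loops. The accepting set is {q0, q1, q2}.
With 4 states:
        0   1  
>* q0   q0  q1 
 * q1   q1  q2 
 * q2   q2  q3 
   q3   q3  q3 
(> = start, * = accepting)

start=q0; accept=q0,q1,q2; q0-0>q0; q0-1>q1; q1-0>q1; q1-1>q2; q2-0>q2; q2-1>q3; q3-0>q3; q3-1>q3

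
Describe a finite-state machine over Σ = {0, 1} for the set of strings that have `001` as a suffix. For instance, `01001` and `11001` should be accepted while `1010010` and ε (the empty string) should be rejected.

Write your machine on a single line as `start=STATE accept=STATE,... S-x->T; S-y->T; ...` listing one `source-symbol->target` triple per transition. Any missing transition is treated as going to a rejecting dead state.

Remember how much of `001` the current input suffix matches. State q0 means no match yet; q1 means the last symbol is `0`; q2 means the last 2 symbols are `00`; q3 means the last 3 symbols are `001`. Only q3 accepts. On a mismatch, fall back to the longest proper suffix that is still a prefix of `001`.
        0   1  
>  q0   q1  q0 
   q1   q2  q0 
   q2   q2  q3 
 * q3   q1  q0 
(> = start, * = accepting)

start=q0; accept=q3; q0-0->q1; q0-1->q0; q1-0->q2; q1-1->q0; q2-0->q2; q2-1->q3; q3-0->q1; q3-1->q0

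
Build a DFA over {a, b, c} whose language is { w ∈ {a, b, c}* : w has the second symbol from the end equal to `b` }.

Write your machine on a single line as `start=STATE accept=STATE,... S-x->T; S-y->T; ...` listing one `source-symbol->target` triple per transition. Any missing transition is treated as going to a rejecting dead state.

A DFA must remember the last 2 symbols (since which symbol is second-to-last isn't known until the input ends). Use one state per possible window of the last ≤2 symbols; accept from those whose window starts with `b`.
With 13 states:
          a    b    c  
>  S0     S1   S2   S3 
   S1     S4   S5   S6 
   S2     S7   S8   S9 
   S3    S10  S11  S12 
   S4     S4   S5   S6 
   S5     S7   S8   S9 
   S6    S10  S11  S12 
 * S7     S4   S5   S6 
 * S8     S7   S8   S9 
 * S9    S10  S11  S12 
   S10    S4   S5   S6 
   S11    S7   S8   S9 
   S12   S10  S11  S12 
(> = start, * = accepting)

start=S0; accept=S7,S8,S9; S0-a->S1; S0-b->S2; S0-c->S3; S1-a->S4; S1-b->S5; S1-c->S6; S2-a->S7; S2-b->S8; S2-c->S9; S3-a->S10; S3-b->S11; S3-c->S12; S4-a->S4; S4-b->S5; S4-c->S6; S5-a->S7; S5-b->S8; S5-c->S9; S6-a->S10; S6-b->S11; S6-c->S12; S7-a->S4; S7-b->S5; S7-c->S6; S8-a->S7; S8-b->S8; S8-c->S9; S9-a->S10; S9-b->S11; S9-c->S12; S10-a->S4; S10-b->S5; S10-c->S6; S11-a->S7; S11-b->S8; S11-c->S9; S12-a->S10; S12-b->S11; S12-c->S12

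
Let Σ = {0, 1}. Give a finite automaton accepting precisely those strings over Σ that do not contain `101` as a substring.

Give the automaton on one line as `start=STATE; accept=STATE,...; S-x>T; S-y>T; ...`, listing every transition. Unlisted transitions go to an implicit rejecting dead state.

This is the complement of 'contains `101`'. Use the same substring-matching states — s0 through s3 holding how much of `101` has just been matched — but flip the accepting set: everything except the trap s3 accepts.
4 states suffice.
        0   1  
>* s0   s0  s1 
 * s1   s2  s1 
 * s2   s0  s3 
   s3   s3  s3 
(> = start, * = accepting)

start=s0; accept=s0,s1,s2; s0-0>s0; s0-1>s1; s1-0>s2; s1-1>s1; s2-0>s0; s2-1>s3; s3-0>s3; s3-1>s3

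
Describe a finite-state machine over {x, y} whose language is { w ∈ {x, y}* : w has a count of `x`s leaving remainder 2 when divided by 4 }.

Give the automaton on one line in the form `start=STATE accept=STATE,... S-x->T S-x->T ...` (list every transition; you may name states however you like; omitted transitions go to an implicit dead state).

start=S0 accept=S2 S0-x->S1 S0-y->S0 S1-x->S2 S1-y->S1 S2-x->S3 S2-y->S2 S3-x->S0 S3-y->S3

Keep the running count of `x`s modulo 4: each `x` advances along the cycle S0 → S1 → S2 → S3 → S0 while other symbols loop. Accept at S2.
A 4-state machine:
        x   y  
>  S0   S1  S0 
   S1   S2  S1 
 * S2   S3  S2 
   S3   S0  S3 
(> = start, * = accepting)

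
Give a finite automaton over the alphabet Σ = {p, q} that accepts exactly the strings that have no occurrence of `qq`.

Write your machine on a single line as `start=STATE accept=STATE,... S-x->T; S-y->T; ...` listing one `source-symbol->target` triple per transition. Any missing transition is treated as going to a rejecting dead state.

start=S0; accept=S0,S1; S0-p->S0; S0-q->S1; S1-p->S0; S1-q->S2; S2-p->S2; S2-q->S2

Track partial matches of the forbidden pattern `qq`. State S2 is a dead state reached once `qq` has occurred; every other state accepts. S0 means no part of `qq` is currently matched.
        p   q  
>* S0   S0  S1 
 * S1   S0  S2 
   S2   S2  S2 
(> = start, * = accepting)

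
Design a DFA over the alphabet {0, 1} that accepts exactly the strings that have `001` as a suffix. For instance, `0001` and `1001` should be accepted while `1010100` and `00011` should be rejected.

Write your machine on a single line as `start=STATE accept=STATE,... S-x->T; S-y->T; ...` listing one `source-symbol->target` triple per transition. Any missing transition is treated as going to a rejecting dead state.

start=q0; accept=q3; q0-0->q1; q0-1->q0; q1-0->q2; q1-1->q0; q2-0->q2; q2-1->q3; q3-0->q1; q3-1->q0

Remember how much of `001` the current input suffix matches. State q0 means no match yet; q1 means the last symbol is `0`; q2 means the last 2 symbols are `00`; q3 means the last 3 symbols are `001`. Only q3 accepts. On a mismatch, fall back to the longest proper suffix that is still a prefix of `001`.
        0   1  
>  q0   q1  q0 
   q1   q2  q0 
   q2   q2  q3 
 * q3   q1  q0 
(> = start, * = accepting)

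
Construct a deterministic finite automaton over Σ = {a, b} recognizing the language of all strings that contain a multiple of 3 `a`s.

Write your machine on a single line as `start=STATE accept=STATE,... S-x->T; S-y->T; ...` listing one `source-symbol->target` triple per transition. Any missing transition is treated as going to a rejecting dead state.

start=q0; accept=q0; q0-a->q1; q0-b->q0; q1-a->q2; q1-b->q1; q2-a->q0; q2-b->q2

Keep the running count of `a`s modulo 3: each `a` advances along the cycle q0 → q1 → q2 → q0 while other symbols loop. Accept at q0.
        a   b  
>* q0   q1  q0 
   q1   q2  q1 
   q2   q0  q2 
(> = start, * = accepting)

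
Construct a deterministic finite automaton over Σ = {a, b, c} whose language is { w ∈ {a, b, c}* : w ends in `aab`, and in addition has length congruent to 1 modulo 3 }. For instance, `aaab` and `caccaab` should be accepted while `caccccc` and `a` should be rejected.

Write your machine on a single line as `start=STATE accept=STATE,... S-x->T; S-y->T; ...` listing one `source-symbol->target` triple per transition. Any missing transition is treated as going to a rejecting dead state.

start=s0; accept=s5; s0-a->s1; s0-b->s1; s0-c->s1; s1-a->s2; s1-b->s3; s1-c->s3; s2-a->s4; s2-b->s0; s2-c->s0; s3-a->s0; s3-b->s0; s3-c->s0; s4-a->s1; s4-b->s5; s4-c->s1; s5-a->s2; s5-b->s3; s5-c->s3

Handle the two conditions separately and then intersect. One (4 states) tracks how much of the suffix `aab` has currently been matched; the other (3 states) tracks the input length modulo 3. Each combined state is a pair, one component from each; accept when both components accept. Minimizing collapses redundant product states.
A 6-state machine:
        a   b   c  
>  s0   s1  s1  s1 
   s1   s2  s3  s3 
   s2   s4  s0  s0 
   s3   s0  s0  s0 
   s4   s1  s5  s1 
 * s5   s2  s3  s3 
(> = start, * = accepting)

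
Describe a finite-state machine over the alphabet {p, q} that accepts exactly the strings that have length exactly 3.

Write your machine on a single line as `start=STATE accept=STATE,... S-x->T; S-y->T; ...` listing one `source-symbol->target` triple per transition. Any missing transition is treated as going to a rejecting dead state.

Count input length up to 4: every symbol moves from S0 toward S4, which means 'more than 3' and absorbs. Accept from {S3}.
A 5-state machine:
        p   q  
>  S0   S1  S1 
   S1   S2  S2 
   S2   S3  S3 
 * S3   S4  S4 
   S4   S4  S4 
(> = start, * = accepting)

start=S0; accept=S3; S0-p->S1; S0-q->S1; S1-p->S2; S1-q->S2; S2-p->S3; S2-q->S3; S3-p->S4; S3-q->S4; S4-p->S4; S4-q->S4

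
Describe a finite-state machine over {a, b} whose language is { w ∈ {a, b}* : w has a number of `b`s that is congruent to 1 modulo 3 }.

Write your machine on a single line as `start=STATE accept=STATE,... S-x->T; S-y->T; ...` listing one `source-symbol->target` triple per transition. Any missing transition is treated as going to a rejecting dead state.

Keep the running count of `b`s modulo 3: each `b` advances along the cycle q0 → q1 → q2 → q0 while other symbols loop. Accept at q1.
With 3 states:
        a   b  
>  q0   q0  q1 
 * q1   q1  q2 
   q2   q2  q0 
(> = start, * = accepting)

start=q0; accept=q1; q0-a->q0; q0-b->q1; q1-a->q1; q1-b->q2; q2-a->q2; q2-b->q0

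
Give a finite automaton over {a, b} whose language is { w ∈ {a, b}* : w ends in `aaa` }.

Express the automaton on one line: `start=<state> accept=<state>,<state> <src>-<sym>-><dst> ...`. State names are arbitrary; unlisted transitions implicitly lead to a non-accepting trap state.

start=S0 accept=S3 S0-a->S1 S0-b->S0 S1-a->S2 S1-b->S0 S2-a->S3 S2-b->S0 S3-a->S3 S3-b->S0

Remember how much of `aaa` the current input suffix matches. State S0 means no match yet; S1 means the last symbol is `a`; S2 means the last 2 symbols are `aa`; S3 means the last 3 symbols are `aaa`. Only S3 accepts. On a mismatch, fall back to the longest proper suffix that is still a prefix of `aaa`.
A 4-state machine:
        a   b  
>  S0   S1  S0 
   S1   S2  S0 
   S2   S3  S0 
 * S3   S3  S0 
(> = start, * = accepting)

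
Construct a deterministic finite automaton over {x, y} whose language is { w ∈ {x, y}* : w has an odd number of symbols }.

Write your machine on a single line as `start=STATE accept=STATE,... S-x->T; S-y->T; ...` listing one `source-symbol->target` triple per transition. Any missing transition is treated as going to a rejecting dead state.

Only the length mod 2 matters, so use a 2-cycle: from any state, every input symbol moves to the next state, wrapping S1 back to S0. Mark S1 accepting.
A 2-state machine:
        x   y  
>  S0   S1  S1 
 * S1   S0  S0 
(> = start, * = accepting)

start=S0; accept=S1; S0-x->S1; S0-y->S1; S1-x->S0; S1-y->S0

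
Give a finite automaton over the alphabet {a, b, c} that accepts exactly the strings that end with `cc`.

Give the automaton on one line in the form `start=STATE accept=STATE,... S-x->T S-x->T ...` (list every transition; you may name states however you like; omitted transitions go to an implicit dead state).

Let each state record the length of the longest suffix of the input read so far that is also a prefix of `cc`. s1 means the last symbol is `c`; s2 means the last 2 symbols are `cc`. Accept only at s2, where the string currently ends in `cc`.
        a   b   c  
>  s0   s0  s0  s1 
   s1   s0  s0  s2 
 * s2   s0  s0  s2 
(> = start, * = accepting)

start=s0 accept=s2 s0-a->s0 s0-b->s0 s0-c->s1 s1-a->s0 s1-b->s0 s1-c->s2 s2-a->s0 s2-b->s0 s2-c->s2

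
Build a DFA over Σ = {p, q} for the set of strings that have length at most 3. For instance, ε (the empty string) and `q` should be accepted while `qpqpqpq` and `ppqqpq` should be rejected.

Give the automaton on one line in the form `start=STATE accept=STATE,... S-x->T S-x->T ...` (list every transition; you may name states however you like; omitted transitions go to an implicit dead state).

Count input length up to 4: every symbol moves from s0 toward s4, which means 'more than 3' and absorbs. Accept from {s0, s1, s2, s3}.
        p   q  
>* s0   s1  s1 
 * s1   s2  s2 
 * s2   s3  s3 
 * s3   s4  s4 
   s4   s4  s4 
(> = start, * = accepting)

start=s0 accept=s0,s1,s2,s3 s0-p->s1 s0-q->s1 s1-p->s2 s1-q->s2 s2-p->s3 s2-q->s3 s3-p->s4 s3-q->s4 s4-p->s4 s4-q->s4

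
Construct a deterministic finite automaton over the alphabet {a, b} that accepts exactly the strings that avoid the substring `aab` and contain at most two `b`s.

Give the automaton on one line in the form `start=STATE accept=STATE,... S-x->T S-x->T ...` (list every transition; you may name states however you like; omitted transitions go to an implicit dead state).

Handle the two conditions separately and then intersect. The first has 4 states tracking partial matches of the forbidden pattern `aab`; the second has 4 states tracking the count of `b`s, saturating at 3. A product state is a pair (one from each), accepting exactly when both do.
With 15 states:
          a    b  
>* S0     S1   S2 
 * S1     S3   S2 
 * S2     S4   S5 
 * S3     S3   S6 
 * S4     S7   S5 
 * S5     S8   S9 
   S6     S6  S10 
 * S7     S7  S10 
 * S8    S11   S9 
   S9    S12   S9 
   S10   S10  S13 
 * S11   S11  S13 
   S12   S14   S9 
   S13   S13  S13 
   S14   S14  S13 
(> = start, * = accepting)

start=S0 accept=S0,S1,S2,S3,S4,S5,S7,S8,S11 S0-a->S1 S0-b->S2 S1-a->S3 S1-b->S2 S2-a->S4 S2-b->S5 S3-a->S3 S3-b->S6 S4-a->S7 S4-b->S5 S5-a->S8 S5-b->S9 S6-a->S6 S6-b->S10 S7-a->S7 S7-b->S10 S8-a->S11 S8-b->S9 S9-a->S12 S9-b->S9 S10-a->S10 S10-b->S13 S11-a->S11 S11-b->S13 S12-a->S14 S12-b->S9 S13-a->S13 S13-b->S13 S14-a->S14 S14-b->S13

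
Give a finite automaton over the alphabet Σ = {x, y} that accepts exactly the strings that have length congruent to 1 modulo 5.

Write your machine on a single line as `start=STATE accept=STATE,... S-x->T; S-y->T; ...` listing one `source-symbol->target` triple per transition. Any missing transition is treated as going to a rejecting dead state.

start=A; accept=B; A-x->B; A-y->B; B-x->C; B-y->C; C-x->D; C-y->D; D-x->E; D-y->E; E-x->A; E-y->A

Only the length mod 5 matters, so use a 5-cycle: from any state, every input symbol moves to the next state, wrapping E back to A. Mark B accepting.
       x  y 
>  A   B  B 
 * B   C  C 
   C   D  D 
   D   E  E 
   E   A  A 
(> = start, * = accepting)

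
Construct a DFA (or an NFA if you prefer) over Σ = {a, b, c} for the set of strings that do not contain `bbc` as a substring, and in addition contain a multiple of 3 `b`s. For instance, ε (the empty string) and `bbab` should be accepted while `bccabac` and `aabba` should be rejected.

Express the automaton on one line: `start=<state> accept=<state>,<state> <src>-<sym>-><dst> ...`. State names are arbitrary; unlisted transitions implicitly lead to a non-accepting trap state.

start=S0 accept=S0,S6,S8 S0-a->S0 S0-b->S1 S0-c->S0 S1-a->S2 S1-b->S3 S1-c->S2 S2-a->S2 S2-b->S4 S2-c->S2 S3-a->S5 S3-b->S6 S3-c->S7 S4-a->S5 S4-b->S6 S4-c->S5 S5-a->S5 S5-b->S8 S5-c->S5 S6-a->S0 S6-b->S9 S6-c->S7 S7-a->S7 S7-b->S7 S7-c->S7 S8-a->S0 S8-b->S9 S8-c->S0 S9-a->S2 S9-b->S3 S9-c->S7

Build one automaton per condition and run them in lockstep. The first has 4 states tracking partial matches of the forbidden pattern `bbc`; the second has 3 states tracking the count of `b`s modulo 3. A product state is a pair (one from each), accepting exactly when both do. After merging equivalent states the machine shrinks.
A 10-state machine:
        a   b   c  
>* S0   S0  S1  S0 
   S1   S2  S3  S2 
   S2   S2  S4  S2 
   S3   S5  S6  S7 
   S4   S5  S6  S5 
   S5   S5  S8  S5 
 * S6   S0  S9  S7 
   S7   S7  S7  S7 
 * S8   S0  S9  S0 
   S9   S2  S3  S7 
(> = start, * = accepting)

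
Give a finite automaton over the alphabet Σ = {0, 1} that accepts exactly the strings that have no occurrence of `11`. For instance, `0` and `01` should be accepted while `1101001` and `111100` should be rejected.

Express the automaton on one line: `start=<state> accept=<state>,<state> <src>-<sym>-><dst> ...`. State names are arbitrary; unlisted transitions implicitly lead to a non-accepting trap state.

start=S0 accept=S0,S1 S0-0->S0 S0-1->S1 S1-0->S0 S1-1->S2 S2-0->S2 S2-1->S2

Track partial matches of the forbidden pattern `11`. State S2 is a dead state reached once `11` has occurred; every other state accepts. S0 means no part of `11` is currently matched.
A 3-state machine:
        0   1  
>* S0   S0  S1 
 * S1   S0  S2 
   S2   S2  S2 
(> = start, * = accepting)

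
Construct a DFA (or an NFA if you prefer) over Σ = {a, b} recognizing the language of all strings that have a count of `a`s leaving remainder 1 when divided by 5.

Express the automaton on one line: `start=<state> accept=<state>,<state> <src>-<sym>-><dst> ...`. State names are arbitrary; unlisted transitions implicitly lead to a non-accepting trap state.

The only thing that matters is how many `a`s have appeared, reduced mod 5. Use one state per residue: q0 for 0, …, q4 for 4. Reading `a` moves to the next residue; anything else stays put. q1 is accepting.
5 states suffice.
        a   b  
>  q0   q1  q0 
 * q1   q2  q1 
   q2   q3  q2 
   q3   q4  q3 
   q4   q0  q4 
(> = start, * = accepting)

start=q0 accept=q1 q0-a->q1 q0-b->q0 q1-a->q2 q1-b->q1 q2-a->q3 q2-b->q2 q3-a->q4 q3-b->q3 q4-a->q0 q4-b->q4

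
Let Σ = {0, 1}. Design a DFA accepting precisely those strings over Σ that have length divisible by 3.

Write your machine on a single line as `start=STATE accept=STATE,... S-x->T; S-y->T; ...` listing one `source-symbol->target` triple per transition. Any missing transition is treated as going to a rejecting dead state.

start=A; accept=A; A-0->B; A-1->B; B-0->C; B-1->C; C-0->A; C-1->A

Only the length mod 3 matters, so use a 3-cycle: from any state, every input symbol moves to the next state, wrapping C back to A. Mark A accepting.
With 3 states:
       0  1 
>* A   B  B 
   B   C  C 
   C   A  A 
(> = start, * = accepting)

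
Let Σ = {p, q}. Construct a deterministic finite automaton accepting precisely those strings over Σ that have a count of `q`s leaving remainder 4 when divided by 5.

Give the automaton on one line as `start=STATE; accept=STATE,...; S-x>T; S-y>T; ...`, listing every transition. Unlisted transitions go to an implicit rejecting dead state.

Keep the running count of `q`s modulo 5: each `q` advances along the cycle s0 → s1 → s2 → s3 → s4 → s0 while other symbols loop. Accept at s4.
With 5 states:
        p   q  
>  s0   s0  s1 
   s1   s1  s2 
   s2   s2  s3 
   s3   s3  s4 
 * s4   s4  s0 
(> = start, * = accepting)

start=s0; accept=s4; s0-p>s0; s0-q>s1; s1-p>s1; s1-q>s2; s2-p>s2; s2-q>s3; s3-p>s3; s3-q>s4; s4-p>s4; s4-q>s0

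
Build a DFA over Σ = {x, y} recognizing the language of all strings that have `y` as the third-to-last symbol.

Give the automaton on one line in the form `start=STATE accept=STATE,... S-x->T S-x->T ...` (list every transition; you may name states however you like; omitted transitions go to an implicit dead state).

start=A accept=L,M,N,O A-x->B A-y->C B-x->D B-y->E C-x->F C-y->G D-x->H D-y->I E-x->J E-y->K F-x->L F-y->M G-x->N G-y->O H-x->H H-y->I I-x->J I-y->K J-x->L J-y->M K-x->N K-y->O L-x->H L-y->I M-x->J M-y->K N-x->L N-y->M O-x->N O-y->O

Because acceptance depends on a position counted from the end, the machine has to buffer the most recent 3 symbols. Make each state the string of the last up-to-3 symbols read; on input `x` shift the window left and append `x`. Accept when the buffered window has length 3 and begins with `y`.
A 15-state machine:
       x  y 
>  A   B  C 
   B   D  E 
   C   F  G 
   D   H  I 
   E   J  K 
   F   L  M 
   G   N  O 
   H   H  I 
   I   J  K 
   J   L  M 
   K   N  O 
 * L   H  I 
 * M   J  K 
 * N   L  M 
 * O   N  O 
(> = start, * = accepting)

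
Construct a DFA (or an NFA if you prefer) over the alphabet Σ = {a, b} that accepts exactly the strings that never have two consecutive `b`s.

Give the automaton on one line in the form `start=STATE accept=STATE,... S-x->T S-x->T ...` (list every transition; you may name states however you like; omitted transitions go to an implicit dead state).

Track partial matches of the forbidden pattern `bb`. State q2 is a dead state reached once `bb` has occurred; every other state accepts. q0 means no part of `bb` is currently matched.
A 3-state machine:
        a   b  
>* q0   q0  q1 
 * q1   q0  q2 
   q2   q2  q2 
(> = start, * = accepting)

start=q0 accept=q0,q1 q0-a->q0 q0-b->q1 q1-a->q0 q1-b->q2 q2-a->q2 q2-b->q2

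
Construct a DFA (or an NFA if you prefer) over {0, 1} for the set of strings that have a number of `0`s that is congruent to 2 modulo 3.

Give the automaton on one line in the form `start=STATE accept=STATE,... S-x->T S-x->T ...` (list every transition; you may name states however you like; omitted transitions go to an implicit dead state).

start=q0 accept=q2 q0-0->q1 q0-1->q0 q1-0->q2 q1-1->q1 q2-0->q0 q2-1->q2

Keep the running count of `0`s modulo 3: each `0` advances along the cycle q0 → q1 → q2 → q0 while other symbols loop. Accept at q2.
With 3 states:
        0   1  
>  q0   q1  q0 
   q1   q2  q1 
 * q2   q0  q2 
(> = start, * = accepting)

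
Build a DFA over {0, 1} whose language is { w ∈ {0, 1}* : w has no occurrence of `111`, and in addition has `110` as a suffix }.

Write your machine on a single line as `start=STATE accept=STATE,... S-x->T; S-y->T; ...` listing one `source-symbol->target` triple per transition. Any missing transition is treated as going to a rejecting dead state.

start=q0; accept=q3; q0-0->q0; q0-1->q1; q1-0->q0; q1-1->q2; q2-0->q3; q2-1->q4; q3-0->q0; q3-1->q1; q4-0->q4; q4-1->q4

Build one automaton per condition and run them in lockstep. One (4 states) tracks partial matches of the forbidden pattern `111`; the other (4 states) tracks how much of the suffix `110` has currently been matched. Each combined state is a pair, one component from each; accept when both components accept. Equivalent product states are then merged.
With 5 states:
        0   1  
>  q0   q0  q1 
   q1   q0  q2 
   q2   q3  q4 
 * q3   q0  q1 
   q4   q4  q4 
(> = start, * = accepting)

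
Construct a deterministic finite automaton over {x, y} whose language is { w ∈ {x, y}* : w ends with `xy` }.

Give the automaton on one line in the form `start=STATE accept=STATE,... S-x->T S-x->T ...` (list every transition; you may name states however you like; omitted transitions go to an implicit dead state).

start=q0 accept=q2 q0-x->q1 q0-y->q0 q1-x->q1 q1-y->q2 q2-x->q1 q2-y->q0

Let each state record the length of the longest suffix of the input read so far that is also a prefix of `xy`. q1 means the last symbol is `x`; q2 means the last 2 symbols are `xy`. Accept only at q2, where the string currently ends in `xy`.
        x   y  
>  q0   q1  q0 
   q1   q1  q2 
 * q2   q1  q0 
(> = start, * = accepting)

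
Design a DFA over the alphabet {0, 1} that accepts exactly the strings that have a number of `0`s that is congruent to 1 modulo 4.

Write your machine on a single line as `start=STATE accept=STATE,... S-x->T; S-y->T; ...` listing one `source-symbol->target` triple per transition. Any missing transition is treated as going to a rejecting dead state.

Keep the running count of `0`s modulo 4: each `0` advances along the cycle q0 → q1 → q2 → q3 → q0 while other symbols loop. Accept at q1.
4 states suffice.
        0   1  
>  q0   q1  q0 
 * q1   q2  q1 
   q2   q3  q2 
   q3   q0  q3 
(> = start, * = accepting)

start=q0; accept=q1; q0-0->q1; q0-1->q0; q1-0->q2; q1-1->q1; q2-0->q3; q2-1->q2; q3-0->q0; q3-1->q3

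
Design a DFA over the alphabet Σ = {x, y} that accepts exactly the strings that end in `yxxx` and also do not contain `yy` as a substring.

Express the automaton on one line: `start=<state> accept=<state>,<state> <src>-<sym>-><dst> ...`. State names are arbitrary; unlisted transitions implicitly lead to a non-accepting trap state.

start=s0 accept=s5 s0-x->s0 s0-y->s1 s1-x->s2 s1-y->s3 s2-x->s4 s2-y->s1 s3-x->s3 s3-y->s3 s4-x->s5 s4-y->s1 s5-x->s0 s5-y->s1

Handle the two conditions separately and then intersect. One (5 states) tracks how much of the suffix `yxxx` has currently been matched; the other (3 states) tracks partial matches of the forbidden pattern `yy`. Each combined state is a pair, one component from each; accept when both components accept. Minimizing collapses redundant product states.
A 6-state machine:
        x   y  
>  s0   s0  s1 
   s1   s2  s3 
   s2   s4  s1 
   s3   s3  s3 
   s4   s5  s1 
 * s5   s0  s1 
(> = start, * = accepting)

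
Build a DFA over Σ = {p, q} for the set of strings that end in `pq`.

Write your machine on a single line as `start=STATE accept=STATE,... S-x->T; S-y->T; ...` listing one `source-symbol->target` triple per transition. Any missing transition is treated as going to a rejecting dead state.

Remember how much of `pq` the current input suffix matches. State A means no match yet; B means the last symbol is `p`; C means the last 2 symbols are `pq`. Only C accepts. On a mismatch, fall back to the longest proper suffix that is still a prefix of `pq`.
A 3-state machine:
       p  q 
>  A   B  A 
   B   B  C 
 * C   B  A 
(> = start, * = accepting)

start=A; accept=C; A-p->B; A-q->A; B-p->B; B-q->C; C-p->B; C-q->A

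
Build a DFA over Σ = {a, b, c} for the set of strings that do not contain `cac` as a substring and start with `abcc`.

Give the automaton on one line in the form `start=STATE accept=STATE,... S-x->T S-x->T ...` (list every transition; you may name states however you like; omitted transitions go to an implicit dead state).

Handle the two conditions separately and then intersect. One (4 states) tracks partial matches of the forbidden pattern `cac`; the other (6 states) tracks whether the input so far still matches the prefix `abcc`. Each combined state is a pair, one component from each; accept when both components accept. Minimizing collapses redundant product states.
        a   b   c  
>  q0   q1  q2  q2 
   q1   q2  q3  q2 
   q2   q2  q2  q2 
   q3   q2  q2  q4 
   q4   q2  q2  q5 
 * q5   q6  q7  q5 
 * q6   q7  q7  q2 
 * q7   q7  q7  q5 
(> = start, * = accepting)

start=q0 accept=q5,q6,q7 q0-a->q1 q0-b->q2 q0-c->q2 q1-a->q2 q1-b->q3 q1-c->q2 q2-a->q2 q2-b->q2 q2-c->q2 q3-a->q2 q3-b->q2 q3-c->q4 q4-a->q2 q4-b->q2 q4-c->q5 q5-a->q6 q5-b->q7 q5-c->q5 q6-a->q7 q6-b->q7 q6-c->q2 q7-a->q7 q7-b->q7 q7-c->q5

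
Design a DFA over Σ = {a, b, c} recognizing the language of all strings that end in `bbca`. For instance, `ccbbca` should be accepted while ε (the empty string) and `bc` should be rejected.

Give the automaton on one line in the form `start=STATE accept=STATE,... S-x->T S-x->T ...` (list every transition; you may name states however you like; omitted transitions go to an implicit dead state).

start=q0 accept=q4 q0-a->q0 q0-b->q1 q0-c->q0 q1-a->q0 q1-b->q2 q1-c->q0 q2-a->q0 q2-b->q2 q2-c->q3 q3-a->q4 q3-b->q1 q3-c->q0 q4-a->q0 q4-b->q1 q4-c->q0

Let each state record the length of the longest suffix of the input read so far that is also a prefix of `bbca`. q1 means the last symbol is `b`; q2 means the last 2 symbols are `bb`; q3 means the last 3 symbols are `bbc`; q4 means the last 4 symbols are `bbca`. Accept only at q4, where the string currently ends in `bbca`.
        a   b   c  
>  q0   q0  q1  q0 
   q1   q0  q2  q0 
   q2   q0  q2  q3 
   q3   q4  q1  q0 
 * q4   q0  q1  q0 
(> = start, * = accepting)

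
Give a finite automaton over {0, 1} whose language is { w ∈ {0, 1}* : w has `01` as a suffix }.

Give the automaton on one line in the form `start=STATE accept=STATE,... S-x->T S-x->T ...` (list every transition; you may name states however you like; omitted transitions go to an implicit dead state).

Remember how much of `01` the current input suffix matches. State S0 means no match yet; S1 means the last symbol is `0`; S2 means the last 2 symbols are `01`. Only S2 accepts. On a mismatch, fall back to the longest proper suffix that is still a prefix of `01`.
With 3 states:
        0   1  
>  S0   S1  S0 
   S1   S1  S2 
 * S2   S1  S0 
(> = start, * = accepting)

start=S0 accept=S2 S0-0->S1 S0-1->S0 S1-0->S1 S1-1->S2 S2-0->S1 S2-1->S0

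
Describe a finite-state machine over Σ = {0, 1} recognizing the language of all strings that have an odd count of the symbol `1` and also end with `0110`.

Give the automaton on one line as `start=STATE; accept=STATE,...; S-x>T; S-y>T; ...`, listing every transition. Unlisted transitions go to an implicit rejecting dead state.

Run two small machines in parallel and take their product. One (2 states) tracks the count of `1`s modulo 2; the other (5 states) tracks how much of the suffix `0110` has currently been matched. Each combined state is a pair, one component from each; accept when both components accept.
A 10-state machine:
        0   1  
>  q0   q1  q2 
   q1   q1  q3 
   q2   q4  q0 
   q3   q4  q5 
   q4   q4  q6 
   q5   q7  q2 
   q6   q1  q8 
   q7   q1  q3 
   q8   q9  q0 
 * q9   q4  q6 
(> = start, * = accepting)

start=q0; accept=q9; q0-0>q1; q0-1>q2; q1-0>q1; q1-1>q3; q2-0>q4; q2-1>q0; q3-0>q4; q3-1>q5; q4-0>q4; q4-1>q6; q5-0>q7; q5-1>q2; q6-0>q1; q6-1>q8; q7-0>q1; q7-1>q3; q8-0>q9; q8-1>q0; q9-0>q4; q9-1>q6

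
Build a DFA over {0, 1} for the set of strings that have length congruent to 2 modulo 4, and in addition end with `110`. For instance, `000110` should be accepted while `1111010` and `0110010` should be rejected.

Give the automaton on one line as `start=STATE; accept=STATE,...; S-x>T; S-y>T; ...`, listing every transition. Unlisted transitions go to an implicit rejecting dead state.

start=q0; accept=q6; q0-0>q1; q0-1>q1; q1-0>q2; q1-1>q2; q2-0>q3; q2-1>q3; q3-0>q0; q3-1>q4; q4-0>q1; q4-1>q5; q5-0>q6; q5-1>q2; q6-0>q3; q6-1>q3

Handle the two conditions separately and then intersect. The first has 4 states tracking the input length modulo 4; the second has 4 states tracking how much of the suffix `110` has currently been matched. A product state is a pair (one from each), accepting exactly when both do. After merging equivalent states the machine shrinks.
A 7-state machine:
        0   1  
>  q0   q1  q1 
   q1   q2  q2 
   q2   q3  q3 
   q3   q0  q4 
   q4   q1  q5 
   q5   q6  q2 
 * q6   q3  q3 
(> = start, * = accepting)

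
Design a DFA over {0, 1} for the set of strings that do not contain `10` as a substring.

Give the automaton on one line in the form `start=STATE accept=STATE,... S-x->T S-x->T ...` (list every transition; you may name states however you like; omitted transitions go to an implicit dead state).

start=q0 accept=q0,q1 q0-0->q0 q0-1->q1 q1-0->q2 q1-1->q1 q2-0->q2 q2-1->q2

Track partial matches of the forbidden pattern `10`. State q2 is a dead state reached once `10` has occurred; every other state accepts. q0 means no part of `10` is currently matched.
A 3-state machine:
        0   1  
>* q0   q0  q1 
 * q1   q2  q1 
   q2   q2  q2 
(> = start, * = accepting)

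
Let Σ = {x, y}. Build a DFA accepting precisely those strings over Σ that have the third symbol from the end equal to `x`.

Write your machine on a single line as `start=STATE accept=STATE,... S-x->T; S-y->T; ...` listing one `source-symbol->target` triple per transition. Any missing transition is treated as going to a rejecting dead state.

start=s0; accept=s7,s8,s9,s10; s0-x->s1; s0-y->s2; s1-x->s3; s1-y->s4; s2-x->s5; s2-y->s6; s3-x->s7; s3-y->s8; s4-x->s9; s4-y->s10; s5-x->s11; s5-y->s12; s6-x->s13; s6-y->s14; s7-x->s7; s7-y->s8; s8-x->s9; s8-y->s10; s9-x->s11; s9-y->s12; s10-x->s13; s10-y->s14; s11-x->s7; s11-y->s8; s12-x->s9; s12-y->s10; s13-x->s11; s13-y->s12; s14-x->s13; s14-y->s14

Because acceptance depends on a position counted from the end, the machine has to buffer the most recent 3 symbols. Make each state the string of the last up-to-3 symbols read; on input `x` shift the window left and append `x`. Accept when the buffered window has length 3 and begins with `x`.
          x    y  
>  s0     s1   s2 
   s1     s3   s4 
   s2     s5   s6 
   s3     s7   s8 
   s4     s9  s10 
   s5    s11  s12 
   s6    s13  s14 
 * s7     s7   s8 
 * s8     s9  s10 
 * s9    s11  s12 
 * s10   s13  s14 
   s11    s7   s8 
   s12    s9  s10 
   s13   s11  s12 
   s14   s13  s14 
(> = start, * = accepting)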